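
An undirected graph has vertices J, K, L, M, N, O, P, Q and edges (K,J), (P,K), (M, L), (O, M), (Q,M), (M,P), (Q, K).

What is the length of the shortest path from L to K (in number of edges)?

3

Distance 0: L.
Distance 1: M.
Distance 2: O, P, Q.
Distance 3: K — contains K.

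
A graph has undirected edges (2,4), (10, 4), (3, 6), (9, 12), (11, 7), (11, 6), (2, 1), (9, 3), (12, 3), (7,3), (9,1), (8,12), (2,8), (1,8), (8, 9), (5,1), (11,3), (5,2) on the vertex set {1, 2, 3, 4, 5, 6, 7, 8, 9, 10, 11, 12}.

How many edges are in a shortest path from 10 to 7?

6

Distance 0: 10.
Distance 1: 4.
Distance 2: 2.
Distance 3: 1, 5, 8.
Distance 4: 9, 12.
Distance 5: 3.
Distance 6: 6, 7, 11 — contains 7.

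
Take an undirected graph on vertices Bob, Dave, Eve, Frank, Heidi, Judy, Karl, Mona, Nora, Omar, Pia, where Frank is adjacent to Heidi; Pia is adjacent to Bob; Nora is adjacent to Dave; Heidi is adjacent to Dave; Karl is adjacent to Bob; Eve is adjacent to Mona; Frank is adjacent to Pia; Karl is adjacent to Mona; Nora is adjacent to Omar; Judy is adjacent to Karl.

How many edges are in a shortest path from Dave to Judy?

Distance 0: Dave.
Distance 1: Heidi, Nora.
Distance 2: Frank, Omar.
Distance 3: Pia.
Distance 4: Bob.
Distance 5: Karl.
Distance 6: Judy, Mona — contains Judy.

6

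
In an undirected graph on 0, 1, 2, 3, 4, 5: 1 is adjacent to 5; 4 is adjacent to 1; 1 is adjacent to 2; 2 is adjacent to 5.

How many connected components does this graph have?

3

From 0: component {0}.
From 1: component {1, 2, 4, 5}.
From 3: component {3}.
That's 3 components.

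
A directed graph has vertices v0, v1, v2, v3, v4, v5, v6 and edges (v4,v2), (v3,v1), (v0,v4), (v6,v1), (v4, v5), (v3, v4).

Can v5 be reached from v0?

Explore from v0.
Distance 1: reach v4.
Distance 2: reach v2, v5.
Found v5.

Yes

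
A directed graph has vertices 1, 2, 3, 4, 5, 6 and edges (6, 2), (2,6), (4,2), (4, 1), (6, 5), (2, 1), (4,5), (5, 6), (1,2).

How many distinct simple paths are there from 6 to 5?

1

6→5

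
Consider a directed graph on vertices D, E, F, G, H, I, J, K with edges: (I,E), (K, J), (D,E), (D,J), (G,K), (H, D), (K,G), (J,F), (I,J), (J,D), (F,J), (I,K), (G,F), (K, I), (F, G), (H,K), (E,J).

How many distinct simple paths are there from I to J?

I→E→J
I→J
I→K→G→F→J
I→K→J

4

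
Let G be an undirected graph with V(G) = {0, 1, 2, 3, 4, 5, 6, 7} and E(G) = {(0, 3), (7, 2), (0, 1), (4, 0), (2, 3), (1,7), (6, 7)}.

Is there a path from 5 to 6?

No

5 has no edges, so nothing is reachable from it.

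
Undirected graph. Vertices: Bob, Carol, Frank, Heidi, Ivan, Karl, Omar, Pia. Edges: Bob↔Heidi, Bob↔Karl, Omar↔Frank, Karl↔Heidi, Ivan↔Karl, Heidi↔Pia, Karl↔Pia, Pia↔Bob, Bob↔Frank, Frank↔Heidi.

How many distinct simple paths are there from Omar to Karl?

10

Omar–Frank–Bob–Heidi–Karl
Omar–Frank–Bob–Heidi–Pia–Karl
Omar–Frank–Bob–Karl
Omar–Frank–Bob–Pia–Heidi–Karl
Omar–Frank–Bob–Pia–Karl
Omar–Frank–Heidi–Bob–Karl
Omar–Frank–Heidi–Bob–Pia–Karl
Omar–Frank–Heidi–Karl
Omar–Frank–Heidi–Pia–Bob–Karl
Omar–Frank–Heidi–Pia–Karl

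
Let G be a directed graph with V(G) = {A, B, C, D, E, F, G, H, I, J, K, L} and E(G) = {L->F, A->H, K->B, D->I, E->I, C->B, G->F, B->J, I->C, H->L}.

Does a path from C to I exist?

Explore from C.
Distance 1: reach B.
Distance 2: reach J.
The search from C is exhausted; no directed path reaches I.

No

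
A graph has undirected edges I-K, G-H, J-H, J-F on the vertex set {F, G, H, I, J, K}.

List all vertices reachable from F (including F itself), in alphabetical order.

F, G, H, J

Start at F.
Its neighbours: J.
Then their neighbours: H.
Then next layer: G.
Nothing further is reachable.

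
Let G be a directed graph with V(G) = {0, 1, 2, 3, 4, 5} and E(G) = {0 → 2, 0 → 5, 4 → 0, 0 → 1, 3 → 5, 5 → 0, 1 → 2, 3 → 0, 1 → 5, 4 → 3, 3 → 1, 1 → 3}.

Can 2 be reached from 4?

Explore from 4.
Distance 1: reach 0, 3.
Distance 2: reach 1, 2, 5.
Found 2.

Yes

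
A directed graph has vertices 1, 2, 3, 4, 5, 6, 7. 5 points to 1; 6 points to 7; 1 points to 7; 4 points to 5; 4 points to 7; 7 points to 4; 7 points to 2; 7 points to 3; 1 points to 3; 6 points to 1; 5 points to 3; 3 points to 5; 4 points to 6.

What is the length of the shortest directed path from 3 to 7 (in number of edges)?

3

Distance 0: 3.
Distance 1: 5.
Distance 2: 1.
Distance 3: 7 — contains 7.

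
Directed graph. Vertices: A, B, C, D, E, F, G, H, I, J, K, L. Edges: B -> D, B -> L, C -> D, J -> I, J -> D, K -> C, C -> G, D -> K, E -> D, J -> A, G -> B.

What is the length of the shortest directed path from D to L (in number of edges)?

Distance 0: D.
Distance 1: K.
Distance 2: C.
Distance 3: G.
Distance 4: B.
Distance 5: L — contains L.

5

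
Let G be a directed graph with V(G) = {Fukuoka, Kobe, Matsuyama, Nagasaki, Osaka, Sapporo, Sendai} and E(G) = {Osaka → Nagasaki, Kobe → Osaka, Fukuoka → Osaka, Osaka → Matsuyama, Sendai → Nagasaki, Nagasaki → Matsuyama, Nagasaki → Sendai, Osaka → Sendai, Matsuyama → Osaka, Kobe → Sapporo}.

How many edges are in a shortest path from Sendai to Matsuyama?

Distance 0: Sendai.
Distance 1: Nagasaki.
Distance 2: Matsuyama — contains Matsuyama.

2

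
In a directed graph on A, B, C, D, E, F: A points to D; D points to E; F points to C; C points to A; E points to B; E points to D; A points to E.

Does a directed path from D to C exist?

No

Explore from D.
Distance 1: reach E.
Distance 2: reach B.
The search from D is exhausted; no directed path reaches C.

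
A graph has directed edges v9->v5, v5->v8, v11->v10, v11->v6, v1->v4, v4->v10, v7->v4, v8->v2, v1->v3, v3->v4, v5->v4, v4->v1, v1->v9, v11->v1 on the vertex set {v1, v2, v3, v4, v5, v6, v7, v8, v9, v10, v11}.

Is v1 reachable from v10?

No

v10 has no outgoing edges, so nothing is reachable from it.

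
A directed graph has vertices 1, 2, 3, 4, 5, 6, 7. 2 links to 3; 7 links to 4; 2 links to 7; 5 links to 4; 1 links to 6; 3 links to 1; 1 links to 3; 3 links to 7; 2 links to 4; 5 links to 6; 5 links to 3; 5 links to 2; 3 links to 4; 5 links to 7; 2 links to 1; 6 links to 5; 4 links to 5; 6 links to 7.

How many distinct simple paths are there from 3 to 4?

7

3→1→6→5→2→4
3→1→6→5→2→7→4
3→1→6→5→4
3→1→6→5→7→4
3→1→6→7→4
3→4
3→7→4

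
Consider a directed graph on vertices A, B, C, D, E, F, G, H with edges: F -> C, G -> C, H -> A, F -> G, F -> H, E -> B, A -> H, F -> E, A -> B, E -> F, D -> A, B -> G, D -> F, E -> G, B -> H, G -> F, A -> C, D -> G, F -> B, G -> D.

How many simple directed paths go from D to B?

D→A→B
D→F→B
D→F→E→B
D→F→H→A→B
D→G→F→B
D→G→F→E→B
D→G→F→H→A→B

7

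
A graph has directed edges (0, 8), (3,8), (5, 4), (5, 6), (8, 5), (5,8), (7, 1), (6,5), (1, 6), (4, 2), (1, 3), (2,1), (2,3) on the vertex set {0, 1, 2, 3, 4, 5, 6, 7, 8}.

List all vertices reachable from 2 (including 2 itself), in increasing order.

1, 2, 3, 4, 5, 6, 8

Start at 2.
Its neighbours: 1, 3.
Then their neighbours: 6, 8.
Then next layer: 5.
Then next layer: 4.
Nothing further is reachable.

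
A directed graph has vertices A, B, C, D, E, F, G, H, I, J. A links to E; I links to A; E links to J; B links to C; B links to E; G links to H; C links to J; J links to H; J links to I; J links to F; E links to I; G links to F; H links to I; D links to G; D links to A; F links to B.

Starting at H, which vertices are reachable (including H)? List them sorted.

Start at H.
Its neighbours: I.
Then their neighbours: A.
Then next layer: E.
Then next layer: J.
Then next layer: F.
Then next layer: B.
Then next layer: C.
Nothing further is reachable.

A, B, C, E, F, H, I, J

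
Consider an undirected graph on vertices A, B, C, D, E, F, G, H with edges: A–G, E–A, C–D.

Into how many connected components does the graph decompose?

5

From A: component {A, E, G}.
From B: component {B}.
From C: component {C, D}.
From F: component {F}.
From H: component {H}.
That's 5 components.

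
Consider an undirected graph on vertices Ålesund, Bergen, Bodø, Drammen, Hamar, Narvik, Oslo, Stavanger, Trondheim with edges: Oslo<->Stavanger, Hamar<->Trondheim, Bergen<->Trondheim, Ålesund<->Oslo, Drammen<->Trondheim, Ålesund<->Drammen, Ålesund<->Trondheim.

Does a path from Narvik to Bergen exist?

No

Narvik has no edges, so nothing is reachable from it.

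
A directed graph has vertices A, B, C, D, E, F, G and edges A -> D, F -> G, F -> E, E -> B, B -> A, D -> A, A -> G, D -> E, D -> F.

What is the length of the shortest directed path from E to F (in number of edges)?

4

Distance 0: E.
Distance 1: B.
Distance 2: A.
Distance 3: D, G.
Distance 4: F — contains F.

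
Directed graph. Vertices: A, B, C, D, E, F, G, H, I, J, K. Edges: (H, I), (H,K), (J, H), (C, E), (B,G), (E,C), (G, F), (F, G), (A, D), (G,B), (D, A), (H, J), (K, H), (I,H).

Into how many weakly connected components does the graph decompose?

4

From A: component {A, D}.
From B: component {B, F, G}.
From C: component {C, E}.
From H: component {H, I, J, K}.
That's 4 components.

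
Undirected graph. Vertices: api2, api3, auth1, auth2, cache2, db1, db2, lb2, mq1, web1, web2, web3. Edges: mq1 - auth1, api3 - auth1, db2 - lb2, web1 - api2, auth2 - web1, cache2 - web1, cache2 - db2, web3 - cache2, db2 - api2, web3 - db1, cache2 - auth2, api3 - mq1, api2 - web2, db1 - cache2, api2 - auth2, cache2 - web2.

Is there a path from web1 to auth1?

No

Explore from web1.
Distance 1: reach api2, auth2, cache2.
Distance 2: reach db1, db2, web2, web3.
Distance 3: reach lb2.
The search is exhausted without reaching auth1; it lies in a different component.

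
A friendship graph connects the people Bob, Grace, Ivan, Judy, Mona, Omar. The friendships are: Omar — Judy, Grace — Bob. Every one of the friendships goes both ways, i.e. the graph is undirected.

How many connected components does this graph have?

From Bob: component {Bob, Grace}.
From Ivan: component {Ivan}.
From Judy: component {Judy, Omar}.
From Mona: component {Mona}.
That's 4 components.

4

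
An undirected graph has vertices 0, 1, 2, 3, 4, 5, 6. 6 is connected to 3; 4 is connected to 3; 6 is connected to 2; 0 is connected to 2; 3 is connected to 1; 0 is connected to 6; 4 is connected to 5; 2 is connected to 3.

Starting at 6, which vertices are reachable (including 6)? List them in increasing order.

Start at 6.
Its neighbours: 0, 2, 3.
Then their neighbours: 1, 4.
Then next layer: 5.
Every vertex is now reached.

0, 1, 2, 3, 4, 5, 6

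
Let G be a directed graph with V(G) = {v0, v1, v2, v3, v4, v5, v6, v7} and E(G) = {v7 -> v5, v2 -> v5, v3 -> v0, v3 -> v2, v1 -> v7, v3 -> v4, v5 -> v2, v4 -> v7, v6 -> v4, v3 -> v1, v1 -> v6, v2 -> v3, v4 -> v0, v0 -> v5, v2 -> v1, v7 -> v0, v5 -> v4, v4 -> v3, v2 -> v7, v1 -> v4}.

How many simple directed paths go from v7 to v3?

8

v7→v0→v5→v2→v1→v4→v3
v7→v0→v5→v2→v1→v6→v4→v3
v7→v0→v5→v2→v3
v7→v0→v5→v4→v3
v7→v5→v2→v1→v4→v3
v7→v5→v2→v1→v6→v4→v3
v7→v5→v2→v3
v7→v5→v4→v3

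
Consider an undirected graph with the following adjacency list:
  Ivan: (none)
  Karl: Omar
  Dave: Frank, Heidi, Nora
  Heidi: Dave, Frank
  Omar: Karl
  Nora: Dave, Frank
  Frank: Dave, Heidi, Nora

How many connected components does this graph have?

3

From Dave: component {Dave, Frank, Heidi, Nora}.
From Ivan: component {Ivan}.
From Karl: component {Karl, Omar}.
That's 3 components.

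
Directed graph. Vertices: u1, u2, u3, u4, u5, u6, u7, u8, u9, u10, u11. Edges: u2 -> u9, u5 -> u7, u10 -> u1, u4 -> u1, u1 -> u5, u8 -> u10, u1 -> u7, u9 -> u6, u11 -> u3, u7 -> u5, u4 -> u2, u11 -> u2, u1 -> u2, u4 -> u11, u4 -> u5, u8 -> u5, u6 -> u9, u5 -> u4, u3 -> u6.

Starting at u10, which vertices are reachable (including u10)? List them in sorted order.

Start at u10.
Its neighbours: u1.
Then their neighbours: u2, u5, u7.
Then next layer: u4, u9.
Then next layer: u6, u11.
Then next layer: u3.
Nothing further is reachable.

u1, u2, u3, u4, u5, u6, u7, u9, u10, u11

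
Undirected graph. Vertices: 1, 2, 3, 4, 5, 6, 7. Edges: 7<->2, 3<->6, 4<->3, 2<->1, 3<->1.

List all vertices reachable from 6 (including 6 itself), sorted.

1, 2, 3, 4, 6, 7

Start at 6.
Its neighbours: 3.
Then their neighbours: 1, 4.
Then next layer: 2.
Then next layer: 7.
Nothing further is reachable.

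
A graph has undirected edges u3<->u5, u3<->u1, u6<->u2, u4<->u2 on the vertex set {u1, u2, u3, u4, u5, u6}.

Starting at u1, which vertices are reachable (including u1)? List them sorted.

u1, u3, u5

Start at u1.
Its neighbours: u3.
Then their neighbours: u5.
Nothing further is reachable.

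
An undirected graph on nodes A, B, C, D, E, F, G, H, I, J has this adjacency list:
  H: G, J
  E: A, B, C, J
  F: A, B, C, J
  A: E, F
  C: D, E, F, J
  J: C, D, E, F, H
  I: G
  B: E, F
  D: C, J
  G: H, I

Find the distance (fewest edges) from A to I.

5

Distance 0: A.
Distance 1: E, F.
Distance 2: B, C, J.
Distance 3: D, H.
Distance 4: G.
Distance 5: I — contains I.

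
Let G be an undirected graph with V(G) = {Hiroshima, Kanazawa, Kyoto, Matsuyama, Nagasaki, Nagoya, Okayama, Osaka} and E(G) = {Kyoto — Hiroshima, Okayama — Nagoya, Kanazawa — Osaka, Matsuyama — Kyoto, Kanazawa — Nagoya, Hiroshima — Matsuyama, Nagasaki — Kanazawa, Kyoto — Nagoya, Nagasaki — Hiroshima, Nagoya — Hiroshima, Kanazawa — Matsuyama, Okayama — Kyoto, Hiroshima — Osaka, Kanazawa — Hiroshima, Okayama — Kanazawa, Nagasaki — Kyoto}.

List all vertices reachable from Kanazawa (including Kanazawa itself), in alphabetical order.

Start at Kanazawa.
Its neighbours: Hiroshima, Matsuyama, Nagasaki, Nagoya, Okayama, Osaka.
Then their neighbours: Kyoto.
Every vertex is now reached.

Hiroshima, Kanazawa, Kyoto, Matsuyama, Nagasaki, Nagoya, Okayama, Osaka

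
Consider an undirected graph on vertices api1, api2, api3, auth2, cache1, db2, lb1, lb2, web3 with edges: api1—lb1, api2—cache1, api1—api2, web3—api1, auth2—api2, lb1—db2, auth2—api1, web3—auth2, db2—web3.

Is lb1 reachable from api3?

api3 has no edges, so nothing is reachable from it.

No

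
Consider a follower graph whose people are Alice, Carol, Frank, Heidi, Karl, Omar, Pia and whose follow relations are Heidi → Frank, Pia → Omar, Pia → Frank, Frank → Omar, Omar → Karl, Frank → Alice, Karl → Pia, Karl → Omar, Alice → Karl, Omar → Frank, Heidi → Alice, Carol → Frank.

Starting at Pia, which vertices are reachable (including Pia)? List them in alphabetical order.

Alice, Frank, Karl, Omar, Pia

Start at Pia.
Its neighbours: Frank, Omar.
Then their neighbours: Alice, Karl.
Nothing further is reachable.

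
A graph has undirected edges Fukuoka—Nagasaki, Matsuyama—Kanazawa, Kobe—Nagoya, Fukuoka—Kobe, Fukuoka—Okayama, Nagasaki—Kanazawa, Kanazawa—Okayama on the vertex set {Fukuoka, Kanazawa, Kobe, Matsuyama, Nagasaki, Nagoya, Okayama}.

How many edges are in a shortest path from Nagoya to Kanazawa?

4

Distance 0: Nagoya.
Distance 1: Kobe.
Distance 2: Fukuoka.
Distance 3: Nagasaki, Okayama.
Distance 4: Kanazawa — contains Kanazawa.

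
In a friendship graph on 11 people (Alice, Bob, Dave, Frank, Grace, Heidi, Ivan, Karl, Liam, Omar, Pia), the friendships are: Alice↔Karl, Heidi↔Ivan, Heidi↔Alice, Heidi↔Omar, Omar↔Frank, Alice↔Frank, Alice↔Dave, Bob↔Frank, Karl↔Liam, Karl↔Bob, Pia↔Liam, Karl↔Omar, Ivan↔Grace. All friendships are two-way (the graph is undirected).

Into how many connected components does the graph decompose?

1

From Alice: component {Alice, Bob, Dave, Frank, Grace, Heidi, Ivan, Karl, Liam, Omar, Pia}.
That's 1 component.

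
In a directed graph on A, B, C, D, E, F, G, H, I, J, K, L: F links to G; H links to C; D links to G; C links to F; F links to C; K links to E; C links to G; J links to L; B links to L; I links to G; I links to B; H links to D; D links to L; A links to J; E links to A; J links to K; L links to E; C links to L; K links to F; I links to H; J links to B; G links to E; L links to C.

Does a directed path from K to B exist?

Explore from K.
Distance 1: reach E, F.
Distance 2: reach A, C, G.
Distance 3: reach J, L.
Distance 4: reach B.
Found B.

Yes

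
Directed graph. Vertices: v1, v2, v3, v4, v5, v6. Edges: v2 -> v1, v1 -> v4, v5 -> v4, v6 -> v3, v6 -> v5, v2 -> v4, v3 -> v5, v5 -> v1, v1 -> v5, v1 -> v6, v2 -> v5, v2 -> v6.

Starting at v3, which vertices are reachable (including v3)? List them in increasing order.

Start at v3.
Its neighbours: v5.
Then their neighbours: v1, v4.
Then next layer: v6.
Nothing further is reachable.

v1, v3, v4, v5, v6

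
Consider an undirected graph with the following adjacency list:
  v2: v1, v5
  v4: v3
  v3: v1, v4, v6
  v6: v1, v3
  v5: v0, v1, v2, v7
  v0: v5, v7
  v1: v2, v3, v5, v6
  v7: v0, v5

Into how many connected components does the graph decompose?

From v0: component {v0, v1, v2, v3, v4, v5, v6, v7}.
That's 1 component.

1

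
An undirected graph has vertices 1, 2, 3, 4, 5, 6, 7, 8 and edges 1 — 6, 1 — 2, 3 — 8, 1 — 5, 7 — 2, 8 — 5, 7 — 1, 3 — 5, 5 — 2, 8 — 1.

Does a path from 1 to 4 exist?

Explore from 1.
Distance 1: reach 2, 5, 6, 7, 8.
Distance 2: reach 3.
The search is exhausted without reaching 4; it lies in a different component.

No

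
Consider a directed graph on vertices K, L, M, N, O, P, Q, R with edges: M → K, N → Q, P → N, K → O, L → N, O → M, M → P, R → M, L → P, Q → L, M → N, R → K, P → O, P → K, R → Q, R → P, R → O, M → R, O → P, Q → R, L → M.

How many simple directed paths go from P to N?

5

P→K→O→M→N
P→K→O→M→R→Q→L→N
P→N
P→O→M→N
P→O→M→R→Q→L→N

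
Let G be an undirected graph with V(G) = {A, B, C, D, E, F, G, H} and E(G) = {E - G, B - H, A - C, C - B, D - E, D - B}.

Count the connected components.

2

From A: component {A, B, C, D, E, G, H}.
From F: component {F}.
That's 2 components.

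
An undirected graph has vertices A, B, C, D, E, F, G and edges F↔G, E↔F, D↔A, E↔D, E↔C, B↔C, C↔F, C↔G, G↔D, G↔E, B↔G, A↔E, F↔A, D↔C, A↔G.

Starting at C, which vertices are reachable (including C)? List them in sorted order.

Start at C.
Its neighbours: B, D, E, F, G.
Then their neighbours: A.
Every vertex is now reached.

A, B, C, D, E, F, G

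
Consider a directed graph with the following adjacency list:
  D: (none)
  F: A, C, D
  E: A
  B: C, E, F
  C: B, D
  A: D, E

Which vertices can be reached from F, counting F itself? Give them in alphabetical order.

A, B, C, D, E, F

Start at F.
Its neighbours: A, C, D.
Then their neighbours: B, E.
Every vertex is now reached.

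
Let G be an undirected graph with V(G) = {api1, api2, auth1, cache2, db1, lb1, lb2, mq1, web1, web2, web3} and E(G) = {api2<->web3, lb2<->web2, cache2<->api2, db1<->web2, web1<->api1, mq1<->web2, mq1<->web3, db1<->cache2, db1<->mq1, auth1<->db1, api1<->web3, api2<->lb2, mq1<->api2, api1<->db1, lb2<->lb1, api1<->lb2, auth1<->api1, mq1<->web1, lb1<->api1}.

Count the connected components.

1

From api1: component {api1, api2, auth1, cache2, db1, lb1, lb2, mq1, web1, web2, web3}.
That's 1 component.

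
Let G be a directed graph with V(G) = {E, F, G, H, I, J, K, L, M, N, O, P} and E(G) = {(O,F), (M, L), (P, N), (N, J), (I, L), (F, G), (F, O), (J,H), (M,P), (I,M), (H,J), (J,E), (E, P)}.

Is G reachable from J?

Explore from J.
Distance 1: reach E, H.
Distance 2: reach P.
Distance 3: reach N.
The search from J is exhausted; no directed path reaches G.

No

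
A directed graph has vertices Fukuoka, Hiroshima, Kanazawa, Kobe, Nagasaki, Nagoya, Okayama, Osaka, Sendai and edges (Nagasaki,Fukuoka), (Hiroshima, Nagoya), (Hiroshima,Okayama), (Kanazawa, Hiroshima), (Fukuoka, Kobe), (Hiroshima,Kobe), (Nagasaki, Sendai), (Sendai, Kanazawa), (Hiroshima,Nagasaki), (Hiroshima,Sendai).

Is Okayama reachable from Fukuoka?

Explore from Fukuoka.
Distance 1: reach Kobe.
The search from Fukuoka is exhausted; no directed path reaches Okayama.

No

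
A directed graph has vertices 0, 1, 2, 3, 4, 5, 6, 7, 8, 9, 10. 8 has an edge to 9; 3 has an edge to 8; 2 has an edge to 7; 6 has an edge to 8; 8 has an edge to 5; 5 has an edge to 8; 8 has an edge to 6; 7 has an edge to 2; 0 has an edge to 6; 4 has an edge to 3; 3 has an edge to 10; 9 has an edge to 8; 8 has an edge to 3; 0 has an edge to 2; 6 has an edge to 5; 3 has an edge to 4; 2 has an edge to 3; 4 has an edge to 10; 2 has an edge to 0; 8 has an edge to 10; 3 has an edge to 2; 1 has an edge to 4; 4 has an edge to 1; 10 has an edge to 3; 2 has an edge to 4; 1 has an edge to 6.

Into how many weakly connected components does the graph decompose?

1

From 0: component {0, 1, 2, 3, 4, 5, 6, 7, 8, 9, 10}.
That's 1 component.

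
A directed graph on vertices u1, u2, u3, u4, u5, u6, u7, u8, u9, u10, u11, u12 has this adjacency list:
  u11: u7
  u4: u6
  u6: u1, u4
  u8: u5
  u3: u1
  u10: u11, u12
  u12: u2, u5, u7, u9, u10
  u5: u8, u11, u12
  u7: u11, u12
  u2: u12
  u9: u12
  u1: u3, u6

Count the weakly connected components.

2

From u1: component {u1, u3, u4, u6}.
From u2: component {u2, u5, u7, u8, u9, u10, u11, u12}.
That's 2 components.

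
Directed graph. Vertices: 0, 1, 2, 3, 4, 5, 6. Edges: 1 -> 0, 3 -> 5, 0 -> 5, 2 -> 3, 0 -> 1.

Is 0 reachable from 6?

6 has no outgoing edges, so nothing is reachable from it.

No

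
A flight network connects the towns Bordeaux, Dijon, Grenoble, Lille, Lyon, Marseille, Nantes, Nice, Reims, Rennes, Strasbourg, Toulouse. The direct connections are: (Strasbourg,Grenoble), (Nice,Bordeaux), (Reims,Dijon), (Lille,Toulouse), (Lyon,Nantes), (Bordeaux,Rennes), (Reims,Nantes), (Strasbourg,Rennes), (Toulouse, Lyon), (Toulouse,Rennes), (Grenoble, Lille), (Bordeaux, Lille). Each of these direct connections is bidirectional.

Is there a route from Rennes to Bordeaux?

Yes

Explore from Rennes.
Distance 1: reach Bordeaux, Strasbourg, Toulouse.
Found Bordeaux.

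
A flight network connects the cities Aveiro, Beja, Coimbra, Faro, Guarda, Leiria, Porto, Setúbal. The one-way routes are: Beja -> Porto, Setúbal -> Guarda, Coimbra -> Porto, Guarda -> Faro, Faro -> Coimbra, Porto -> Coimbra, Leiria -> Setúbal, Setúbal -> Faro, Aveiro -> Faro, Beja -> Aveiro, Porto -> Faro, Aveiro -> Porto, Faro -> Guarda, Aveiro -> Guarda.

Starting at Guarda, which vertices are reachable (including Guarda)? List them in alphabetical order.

Coimbra, Faro, Guarda, Porto

Start at Guarda.
Its neighbours: Faro.
Then their neighbours: Coimbra.
Then next layer: Porto.
Nothing further is reachable.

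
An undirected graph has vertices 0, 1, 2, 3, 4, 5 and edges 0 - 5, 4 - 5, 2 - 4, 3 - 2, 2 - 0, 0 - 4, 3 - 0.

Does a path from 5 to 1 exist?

No

Explore from 5.
Distance 1: reach 0, 4.
Distance 2: reach 2, 3.
The search is exhausted without reaching 1; it lies in a different component.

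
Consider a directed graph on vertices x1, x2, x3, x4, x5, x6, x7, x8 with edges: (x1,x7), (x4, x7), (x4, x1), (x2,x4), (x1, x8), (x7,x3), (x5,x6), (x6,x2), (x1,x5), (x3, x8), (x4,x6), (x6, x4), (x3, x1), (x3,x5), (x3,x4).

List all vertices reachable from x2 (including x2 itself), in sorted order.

Start at x2.
Its neighbours: x4.
Then their neighbours: x1, x6, x7.
Then next layer: x3, x5, x8.
Every vertex is now reached.

x1, x2, x3, x4, x5, x6, x7, x8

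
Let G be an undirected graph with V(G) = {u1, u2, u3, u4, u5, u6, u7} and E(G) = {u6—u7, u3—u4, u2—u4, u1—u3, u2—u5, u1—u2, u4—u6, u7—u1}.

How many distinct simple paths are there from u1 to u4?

3

u1–u2–u4
u1–u3–u4
u1–u7–u6–u4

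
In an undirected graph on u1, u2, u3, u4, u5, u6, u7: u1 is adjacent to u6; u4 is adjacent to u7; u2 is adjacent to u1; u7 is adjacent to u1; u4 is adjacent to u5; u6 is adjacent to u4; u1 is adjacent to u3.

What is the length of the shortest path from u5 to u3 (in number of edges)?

Distance 0: u5.
Distance 1: u4.
Distance 2: u6, u7.
Distance 3: u1.
Distance 4: u2, u3 — contains u3.

4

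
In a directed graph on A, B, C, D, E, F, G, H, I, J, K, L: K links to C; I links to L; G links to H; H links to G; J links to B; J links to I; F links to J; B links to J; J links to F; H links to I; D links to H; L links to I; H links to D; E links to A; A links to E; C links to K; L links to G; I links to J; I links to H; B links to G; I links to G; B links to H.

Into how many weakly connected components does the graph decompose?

From A: component {A, E}.
From B: component {B, D, F, G, H, I, J, L}.
From C: component {C, K}.
That's 3 components.

3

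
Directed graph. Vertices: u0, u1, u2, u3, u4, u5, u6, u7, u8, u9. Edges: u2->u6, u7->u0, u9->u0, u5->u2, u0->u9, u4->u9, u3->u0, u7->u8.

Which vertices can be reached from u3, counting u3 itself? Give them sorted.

Start at u3.
Its neighbours: u0.
Then their neighbours: u9.
Nothing further is reachable.

u0, u3, u9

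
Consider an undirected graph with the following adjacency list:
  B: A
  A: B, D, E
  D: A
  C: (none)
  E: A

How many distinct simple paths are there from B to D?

B–A–D

1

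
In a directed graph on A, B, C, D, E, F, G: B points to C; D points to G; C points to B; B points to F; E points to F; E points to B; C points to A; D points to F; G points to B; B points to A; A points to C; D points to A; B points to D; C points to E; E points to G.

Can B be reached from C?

Explore from C.
Distance 1: reach A, B, E.
Found B.

Yes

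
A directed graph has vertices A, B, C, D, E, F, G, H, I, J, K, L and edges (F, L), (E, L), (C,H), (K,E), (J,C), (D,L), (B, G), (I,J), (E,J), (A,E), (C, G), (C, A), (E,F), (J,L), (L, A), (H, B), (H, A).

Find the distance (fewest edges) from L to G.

5

Distance 0: L.
Distance 1: A.
Distance 2: E.
Distance 3: F, J.
Distance 4: C.
Distance 5: G, H — contains G.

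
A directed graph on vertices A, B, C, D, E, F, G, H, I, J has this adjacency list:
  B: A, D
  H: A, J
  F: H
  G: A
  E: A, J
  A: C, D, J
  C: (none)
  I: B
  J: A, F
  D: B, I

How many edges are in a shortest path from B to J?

Distance 0: B.
Distance 1: A, D.
Distance 2: C, I, J — contains J.

2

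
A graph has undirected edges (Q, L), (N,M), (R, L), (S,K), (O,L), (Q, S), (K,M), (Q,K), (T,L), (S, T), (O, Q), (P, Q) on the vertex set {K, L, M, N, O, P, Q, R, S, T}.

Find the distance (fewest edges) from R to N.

5

Distance 0: R.
Distance 1: L.
Distance 2: O, Q, T.
Distance 3: K, P, S.
Distance 4: M.
Distance 5: N — contains N.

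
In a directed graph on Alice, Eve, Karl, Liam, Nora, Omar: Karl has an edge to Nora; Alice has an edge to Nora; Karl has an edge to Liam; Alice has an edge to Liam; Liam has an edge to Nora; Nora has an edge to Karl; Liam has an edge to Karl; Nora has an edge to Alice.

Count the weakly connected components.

3

From Alice: component {Alice, Karl, Liam, Nora}.
From Eve: component {Eve}.
From Omar: component {Omar}.
That's 3 components.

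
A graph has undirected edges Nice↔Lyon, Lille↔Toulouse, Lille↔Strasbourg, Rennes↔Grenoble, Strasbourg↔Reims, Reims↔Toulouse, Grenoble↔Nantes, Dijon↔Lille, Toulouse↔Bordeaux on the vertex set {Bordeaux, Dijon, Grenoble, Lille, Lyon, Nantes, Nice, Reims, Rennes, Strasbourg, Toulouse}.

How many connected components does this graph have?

3

From Bordeaux: component {Bordeaux, Dijon, Lille, Reims, Strasbourg, Toulouse}.
From Grenoble: component {Grenoble, Nantes, Rennes}.
From Lyon: component {Lyon, Nice}.
That's 3 components.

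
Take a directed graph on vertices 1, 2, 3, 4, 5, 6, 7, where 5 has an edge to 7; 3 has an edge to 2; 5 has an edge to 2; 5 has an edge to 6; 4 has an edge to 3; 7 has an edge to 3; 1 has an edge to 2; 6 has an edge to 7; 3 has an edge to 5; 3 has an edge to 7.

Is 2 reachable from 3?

Explore from 3.
Distance 1: reach 2, 5, 7.
Found 2.

Yes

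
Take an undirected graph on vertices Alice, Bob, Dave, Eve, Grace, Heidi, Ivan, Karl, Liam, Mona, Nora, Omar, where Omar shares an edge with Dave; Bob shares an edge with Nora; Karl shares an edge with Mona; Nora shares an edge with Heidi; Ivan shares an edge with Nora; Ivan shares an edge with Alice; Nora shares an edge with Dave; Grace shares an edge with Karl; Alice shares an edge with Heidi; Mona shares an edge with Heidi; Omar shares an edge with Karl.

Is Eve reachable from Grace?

Explore from Grace.
Distance 1: reach Karl.
Distance 2: reach Mona, Omar.
Distance 3: reach Dave, Heidi.
Distance 4: reach Alice, Nora.
Distance 5: reach Bob, Ivan.
The search is exhausted without reaching Eve; it lies in a different component.

No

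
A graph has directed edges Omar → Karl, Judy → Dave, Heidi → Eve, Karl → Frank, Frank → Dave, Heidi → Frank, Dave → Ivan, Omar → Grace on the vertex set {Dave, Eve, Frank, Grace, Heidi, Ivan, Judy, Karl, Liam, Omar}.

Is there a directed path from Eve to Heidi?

No

Eve has no outgoing edges, so nothing is reachable from it.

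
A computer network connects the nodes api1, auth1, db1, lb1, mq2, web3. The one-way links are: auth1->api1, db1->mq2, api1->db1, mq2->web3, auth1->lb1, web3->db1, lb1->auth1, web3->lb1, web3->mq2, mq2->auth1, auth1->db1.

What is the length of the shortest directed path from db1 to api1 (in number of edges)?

Distance 0: db1.
Distance 1: mq2.
Distance 2: auth1, web3.
Distance 3: api1, lb1 — contains api1.

3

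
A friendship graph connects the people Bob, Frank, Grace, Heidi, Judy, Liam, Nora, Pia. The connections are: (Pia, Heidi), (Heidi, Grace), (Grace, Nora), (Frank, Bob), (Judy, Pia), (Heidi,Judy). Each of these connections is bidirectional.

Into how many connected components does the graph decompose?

3

From Bob: component {Bob, Frank}.
From Grace: component {Grace, Heidi, Judy, Nora, Pia}.
From Liam: component {Liam}.
That's 3 components.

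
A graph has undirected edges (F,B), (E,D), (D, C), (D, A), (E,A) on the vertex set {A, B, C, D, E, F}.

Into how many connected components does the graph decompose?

From A: component {A, C, D, E}.
From B: component {B, F}.
That's 2 components.

2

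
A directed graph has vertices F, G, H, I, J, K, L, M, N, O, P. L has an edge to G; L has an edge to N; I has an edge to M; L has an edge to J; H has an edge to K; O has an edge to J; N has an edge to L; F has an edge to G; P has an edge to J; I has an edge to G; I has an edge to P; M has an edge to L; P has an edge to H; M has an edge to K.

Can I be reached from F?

No

Explore from F.
Distance 1: reach G.
The search from F is exhausted; no directed path reaches I.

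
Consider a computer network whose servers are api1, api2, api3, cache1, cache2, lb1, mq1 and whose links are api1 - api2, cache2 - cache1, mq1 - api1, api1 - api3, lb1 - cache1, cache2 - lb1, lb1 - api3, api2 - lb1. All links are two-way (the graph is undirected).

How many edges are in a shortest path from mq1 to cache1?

4

Distance 0: mq1.
Distance 1: api1.
Distance 2: api2, api3.
Distance 3: lb1.
Distance 4: cache1, cache2 — contains cache1.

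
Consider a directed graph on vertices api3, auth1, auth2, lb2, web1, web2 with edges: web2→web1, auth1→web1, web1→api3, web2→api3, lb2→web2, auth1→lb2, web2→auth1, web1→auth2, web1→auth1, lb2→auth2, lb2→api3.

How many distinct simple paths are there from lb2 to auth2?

3

lb2→auth2
lb2→web2→auth1→web1→auth2
lb2→web2→web1→auth2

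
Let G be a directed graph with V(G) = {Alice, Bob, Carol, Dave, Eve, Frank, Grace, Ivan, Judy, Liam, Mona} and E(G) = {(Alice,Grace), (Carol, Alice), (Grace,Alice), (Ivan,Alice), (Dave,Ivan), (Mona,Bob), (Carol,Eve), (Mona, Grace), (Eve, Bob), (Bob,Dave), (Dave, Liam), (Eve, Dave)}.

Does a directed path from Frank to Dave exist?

Frank has no outgoing edges, so nothing is reachable from it.

No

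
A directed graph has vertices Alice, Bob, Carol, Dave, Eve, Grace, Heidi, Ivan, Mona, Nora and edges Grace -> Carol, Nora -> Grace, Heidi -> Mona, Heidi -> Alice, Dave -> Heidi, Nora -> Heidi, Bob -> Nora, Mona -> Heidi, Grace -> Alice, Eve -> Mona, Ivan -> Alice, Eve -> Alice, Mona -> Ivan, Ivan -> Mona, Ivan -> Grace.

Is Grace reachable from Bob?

Yes

Explore from Bob.
Distance 1: reach Nora.
Distance 2: reach Grace, Heidi.
Found Grace.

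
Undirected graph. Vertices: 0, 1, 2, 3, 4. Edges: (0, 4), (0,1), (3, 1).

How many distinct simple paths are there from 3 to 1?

1

3–1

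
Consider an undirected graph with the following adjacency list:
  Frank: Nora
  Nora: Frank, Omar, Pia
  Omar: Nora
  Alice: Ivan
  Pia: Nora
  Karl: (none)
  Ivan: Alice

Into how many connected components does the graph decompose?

3

From Alice: component {Alice, Ivan}.
From Frank: component {Frank, Nora, Omar, Pia}.
From Karl: component {Karl}.
That's 3 components.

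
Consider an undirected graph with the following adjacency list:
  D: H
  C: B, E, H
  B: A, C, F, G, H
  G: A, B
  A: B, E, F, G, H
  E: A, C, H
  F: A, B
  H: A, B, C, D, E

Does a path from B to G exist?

Explore from B.
Distance 1: reach A, C, F, G, H.
Found G.

Yes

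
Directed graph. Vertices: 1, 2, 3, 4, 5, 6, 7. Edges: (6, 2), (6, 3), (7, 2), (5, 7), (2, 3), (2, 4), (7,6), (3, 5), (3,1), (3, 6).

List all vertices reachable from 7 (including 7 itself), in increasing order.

1, 2, 3, 4, 5, 6, 7

Start at 7.
Its neighbours: 2, 6.
Then their neighbours: 3, 4.
Then next layer: 1, 5.
Every vertex is now reached.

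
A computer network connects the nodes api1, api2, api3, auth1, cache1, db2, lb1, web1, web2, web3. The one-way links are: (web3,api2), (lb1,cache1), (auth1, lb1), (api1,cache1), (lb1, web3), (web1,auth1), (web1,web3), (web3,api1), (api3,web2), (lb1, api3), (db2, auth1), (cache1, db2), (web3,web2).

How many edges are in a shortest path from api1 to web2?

6

Distance 0: api1.
Distance 1: cache1.
Distance 2: db2.
Distance 3: auth1.
Distance 4: lb1.
Distance 5: api3, web3.
Distance 6: api2, web2 — contains web2.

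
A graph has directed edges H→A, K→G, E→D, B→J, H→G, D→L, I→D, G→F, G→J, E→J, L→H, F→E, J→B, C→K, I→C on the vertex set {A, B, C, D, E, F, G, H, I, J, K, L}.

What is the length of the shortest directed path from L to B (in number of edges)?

4

Distance 0: L.
Distance 1: H.
Distance 2: A, G.
Distance 3: F, J.
Distance 4: B, E — contains B.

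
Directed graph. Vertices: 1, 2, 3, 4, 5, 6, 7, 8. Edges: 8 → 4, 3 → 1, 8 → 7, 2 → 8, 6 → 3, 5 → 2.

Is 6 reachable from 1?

1 has no outgoing edges, so nothing is reachable from it.

No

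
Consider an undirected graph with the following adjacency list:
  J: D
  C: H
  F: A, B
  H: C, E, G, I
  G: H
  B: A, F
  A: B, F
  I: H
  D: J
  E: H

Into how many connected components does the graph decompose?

3

From A: component {A, B, F}.
From C: component {C, E, G, H, I}.
From D: component {D, J}.
That's 3 components.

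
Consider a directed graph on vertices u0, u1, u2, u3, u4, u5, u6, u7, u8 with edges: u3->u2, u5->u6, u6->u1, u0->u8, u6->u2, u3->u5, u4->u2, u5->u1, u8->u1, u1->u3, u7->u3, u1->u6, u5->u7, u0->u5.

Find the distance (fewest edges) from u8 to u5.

3

Distance 0: u8.
Distance 1: u1.
Distance 2: u3, u6.
Distance 3: u2, u5 — contains u5.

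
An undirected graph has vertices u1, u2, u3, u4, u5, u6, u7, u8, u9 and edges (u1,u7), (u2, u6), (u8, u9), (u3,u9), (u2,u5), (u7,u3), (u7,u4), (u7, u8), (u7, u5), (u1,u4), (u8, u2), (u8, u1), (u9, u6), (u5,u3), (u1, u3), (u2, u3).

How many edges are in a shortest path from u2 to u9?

2

Distance 0: u2.
Distance 1: u3, u5, u6, u8.
Distance 2: u1, u7, u9 — contains u9.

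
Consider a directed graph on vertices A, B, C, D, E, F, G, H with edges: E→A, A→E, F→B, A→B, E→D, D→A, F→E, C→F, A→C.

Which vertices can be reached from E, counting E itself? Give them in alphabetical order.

Start at E.
Its neighbours: A, D.
Then their neighbours: B, C.
Then next layer: F.
Nothing further is reachable.

A, B, C, D, E, F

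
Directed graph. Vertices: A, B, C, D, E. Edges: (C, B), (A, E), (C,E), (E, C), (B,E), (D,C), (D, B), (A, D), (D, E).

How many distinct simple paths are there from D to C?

D→B→E→C
D→C
D→E→C

3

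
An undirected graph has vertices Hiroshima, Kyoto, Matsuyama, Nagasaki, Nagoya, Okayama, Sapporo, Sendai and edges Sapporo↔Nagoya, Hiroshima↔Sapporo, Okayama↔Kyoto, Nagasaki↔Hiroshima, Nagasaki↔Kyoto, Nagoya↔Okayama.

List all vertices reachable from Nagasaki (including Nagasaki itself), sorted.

Hiroshima, Kyoto, Nagasaki, Nagoya, Okayama, Sapporo

Start at Nagasaki.
Its neighbours: Hiroshima, Kyoto.
Then their neighbours: Okayama, Sapporo.
Then next layer: Nagoya.
Nothing further is reachable.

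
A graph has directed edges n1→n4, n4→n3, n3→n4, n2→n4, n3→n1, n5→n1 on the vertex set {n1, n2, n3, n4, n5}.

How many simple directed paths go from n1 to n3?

n1→n4→n3

1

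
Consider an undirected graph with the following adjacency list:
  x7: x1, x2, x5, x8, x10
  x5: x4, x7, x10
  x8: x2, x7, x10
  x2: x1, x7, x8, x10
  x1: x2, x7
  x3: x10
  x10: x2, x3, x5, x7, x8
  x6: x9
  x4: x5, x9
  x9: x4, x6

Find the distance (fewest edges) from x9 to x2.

Distance 0: x9.
Distance 1: x4, x6.
Distance 2: x5.
Distance 3: x7, x10.
Distance 4: x1, x2, x3, x8 — contains x2.

4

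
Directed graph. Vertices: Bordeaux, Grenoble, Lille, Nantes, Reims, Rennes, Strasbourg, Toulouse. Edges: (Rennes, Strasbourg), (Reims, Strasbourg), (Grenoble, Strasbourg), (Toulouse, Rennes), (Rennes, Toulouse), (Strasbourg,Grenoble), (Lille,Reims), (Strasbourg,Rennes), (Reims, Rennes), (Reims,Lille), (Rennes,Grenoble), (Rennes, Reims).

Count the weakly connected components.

3

From Bordeaux: component {Bordeaux}.
From Grenoble: component {Grenoble, Lille, Reims, Rennes, Strasbourg, Toulouse}.
From Nantes: component {Nantes}.
That's 3 components.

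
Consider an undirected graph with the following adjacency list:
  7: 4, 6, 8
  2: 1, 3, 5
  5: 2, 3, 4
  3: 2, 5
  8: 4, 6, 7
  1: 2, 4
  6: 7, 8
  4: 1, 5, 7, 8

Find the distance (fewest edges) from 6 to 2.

4

Distance 0: 6.
Distance 1: 7, 8.
Distance 2: 4.
Distance 3: 1, 5.
Distance 4: 2, 3 — contains 2.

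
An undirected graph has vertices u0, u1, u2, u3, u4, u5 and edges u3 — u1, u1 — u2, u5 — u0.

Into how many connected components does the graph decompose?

From u0: component {u0, u5}.
From u1: component {u1, u2, u3}.
From u4: component {u4}.
That's 3 components.

3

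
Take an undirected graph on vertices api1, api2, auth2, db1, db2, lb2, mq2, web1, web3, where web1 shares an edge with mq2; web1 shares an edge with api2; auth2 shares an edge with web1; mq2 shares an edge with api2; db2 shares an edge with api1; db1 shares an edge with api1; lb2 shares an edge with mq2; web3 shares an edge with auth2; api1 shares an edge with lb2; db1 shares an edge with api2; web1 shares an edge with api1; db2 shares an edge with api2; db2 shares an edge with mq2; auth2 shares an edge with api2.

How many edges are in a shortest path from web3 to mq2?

Distance 0: web3.
Distance 1: auth2.
Distance 2: api2, web1.
Distance 3: api1, db1, db2, mq2 — contains mq2.

3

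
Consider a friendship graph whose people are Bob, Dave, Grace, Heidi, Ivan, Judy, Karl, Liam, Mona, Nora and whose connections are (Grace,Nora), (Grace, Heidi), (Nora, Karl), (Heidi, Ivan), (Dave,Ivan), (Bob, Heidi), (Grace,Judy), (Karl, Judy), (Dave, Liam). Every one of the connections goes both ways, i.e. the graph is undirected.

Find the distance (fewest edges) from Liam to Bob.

Distance 0: Liam.
Distance 1: Dave.
Distance 2: Ivan.
Distance 3: Heidi.
Distance 4: Bob, Grace — contains Bob.

4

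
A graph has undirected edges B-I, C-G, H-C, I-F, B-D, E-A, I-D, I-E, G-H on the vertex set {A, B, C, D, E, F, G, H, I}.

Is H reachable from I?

Explore from I.
Distance 1: reach B, D, E, F.
Distance 2: reach A.
The search is exhausted without reaching H; it lies in a different component.

No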